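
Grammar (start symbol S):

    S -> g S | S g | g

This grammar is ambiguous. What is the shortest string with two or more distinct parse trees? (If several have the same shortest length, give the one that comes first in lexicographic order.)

g g

length 1: no string has ≥2 trees
length 2: g g has 2 parse trees

Two derivations of g g:
  S ⇒ g S ⇒ g g
  S ⇒ S g ⇒ g g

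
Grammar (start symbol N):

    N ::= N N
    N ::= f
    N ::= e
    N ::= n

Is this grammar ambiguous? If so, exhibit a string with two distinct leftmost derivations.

Ambiguous

Witness: e e e

Derivation 1: N ⇒ N N ⇒ N N N ⇒ e N N ⇒ e e N ⇒ e e e
Derivation 2: N ⇒ N N ⇒ e N ⇒ e N N ⇒ e e N ⇒ e e e

Two distinct leftmost derivations for the same string.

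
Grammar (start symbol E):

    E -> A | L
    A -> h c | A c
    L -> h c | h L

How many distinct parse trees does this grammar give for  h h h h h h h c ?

Parse trees for h h h h h h h c:
  [E [L h [L h [L h [L h [L h [L h [L h c]]]]]]]]

1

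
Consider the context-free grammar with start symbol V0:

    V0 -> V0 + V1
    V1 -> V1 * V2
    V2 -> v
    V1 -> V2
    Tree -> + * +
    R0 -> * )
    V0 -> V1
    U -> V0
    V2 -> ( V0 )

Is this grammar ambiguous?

(U, Tree, R0 are unreachable from V0, so their rules don't affect L(V0).) The grammar is stratified — V0 handles '+' (left-recursive), V1 handles '*', V2 atoms. Each operator has a fixed associativity and precedence level, so every string has one parse.

Unambiguous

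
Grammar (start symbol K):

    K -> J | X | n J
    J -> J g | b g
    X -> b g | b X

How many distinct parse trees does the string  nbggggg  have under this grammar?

1

Parse trees for nbggggg:
  [K n [J [J [J [J [J b g] g] g] g] g]]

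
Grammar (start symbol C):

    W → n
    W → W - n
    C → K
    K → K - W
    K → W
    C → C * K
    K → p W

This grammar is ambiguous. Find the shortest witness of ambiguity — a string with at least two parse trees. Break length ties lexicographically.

n - n

length 1: no string has ≥2 trees
length 2: no string has ≥2 trees
length 3: n - n has 2 parse trees

Two derivations of n - n:
  C ⇒ K ⇒ K - W ⇒ W - W ⇒ n - W ⇒ n - n
  C ⇒ K ⇒ W ⇒ W - n ⇒ n - n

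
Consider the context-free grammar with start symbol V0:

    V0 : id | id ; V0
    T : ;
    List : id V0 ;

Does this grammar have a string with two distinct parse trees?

Unambiguous

(T, List are unreachable from V0, so their rules don't affect L(V0).) The reachable grammar is A → atom sep A | atom. Each atom is followed by either the separator (recurse) or end-of-string (stop) — no choice point.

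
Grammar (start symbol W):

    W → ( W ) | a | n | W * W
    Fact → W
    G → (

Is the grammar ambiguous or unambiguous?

Witness: a * a * a

Derivation 1: W ⇒ W * W ⇒ a * W ⇒ a * W * W ⇒ a * a * W ⇒ a * a * a
Derivation 2: W ⇒ W * W ⇒ W * W * W ⇒ a * W * W ⇒ a * a * W ⇒ a * a * a

Two distinct leftmost derivations for the same string.

Ambiguous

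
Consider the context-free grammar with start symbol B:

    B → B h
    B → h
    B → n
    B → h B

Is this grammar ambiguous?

Ambiguous

Witness: h h

Derivation 1: B ⇒ B h ⇒ h h
Derivation 2: B ⇒ h B ⇒ h h

Two distinct leftmost derivations for the same string.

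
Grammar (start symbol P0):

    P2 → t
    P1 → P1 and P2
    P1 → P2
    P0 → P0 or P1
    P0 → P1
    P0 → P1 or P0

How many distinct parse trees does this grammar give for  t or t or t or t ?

Parse trees for t or t or t or t:
  [P0 [P0 [P0 [P0 [P1 [P2 t]]] or [P1 [P2 t]]] or [P1 [P2 t]]] or [P1 [P2 t]]]
  [P0 [P0 [P0 [P1 [P2 t]] or [P0 [P1 [P2 t]]]] or [P1 [P2 t]]] or [P1 [P2 t]]]
  [P0 [P0 [P1 [P2 t]] or [P0 [P0 [P1 [P2 t]]] or [P1 [P2 t]]]] or [P1 [P2 t]]]
  [P0 [P0 [P1 [P2 t]] or [P0 [P1 [P2 t]] or [P0 [P1 [P2 t]]]]] or [P1 [P2 t]]]
  [P0 [P1 [P2 t]] or [P0 [P0 [P0 [P1 [P2 t]]] or [P1 [P2 t]]] or [P1 [P2 t]]]]
  [P0 [P1 [P2 t]] or [P0 [P0 [P1 [P2 t]] or [P0 [P1 [P2 t]]]] or [P1 [P2 t]]]]
  [P0 [P1 [P2 t]] or [P0 [P1 [P2 t]] or [P0 [P0 [P1 [P2 t]]] or [P1 [P2 t]]]]]
  [P0 [P1 [P2 t]] or [P0 [P1 [P2 t]] or [P0 [P1 [P2 t]] or [P0 [P1 [P2 t]]]]]]

8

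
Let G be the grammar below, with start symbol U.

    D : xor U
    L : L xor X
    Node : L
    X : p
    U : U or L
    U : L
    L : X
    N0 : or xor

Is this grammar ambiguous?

Only U, L, X are reachable from U; ignoring the rest: This is a standard precedence ladder (U over L over X), with each level left-recursive on its own operator ('or' at U, 'xor' at L). That structure is LR(1), hence unambiguous.

Unambiguous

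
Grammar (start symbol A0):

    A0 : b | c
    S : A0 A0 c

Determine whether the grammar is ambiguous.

(S is unreachable from A0, so its rules don't affect L(A0).) Each reachable nonterminal has at most one production per leading terminal, and all productions are right-linear; the derivation is determined token-by-token.

Unambiguous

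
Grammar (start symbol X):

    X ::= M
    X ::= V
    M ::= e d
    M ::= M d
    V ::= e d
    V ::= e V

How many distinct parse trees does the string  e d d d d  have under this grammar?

1

Parse trees for e d d d d:
  [X [M [M [M [M e d] d] d] d]]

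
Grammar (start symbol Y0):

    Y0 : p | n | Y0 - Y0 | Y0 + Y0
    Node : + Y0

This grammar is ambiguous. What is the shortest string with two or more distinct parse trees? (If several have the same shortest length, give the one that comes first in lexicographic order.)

n + n + n

length 1: no string has ≥2 trees
length 3: no string has ≥2 trees
length 5: n + n + n has 2 parse trees

Two derivations of n + n + n:
  Y0 ⇒ Y0 + Y0 ⇒ n + Y0 ⇒ n + Y0 + Y0 ⇒ n + n + Y0 ⇒ n + n + n
  Y0 ⇒ Y0 + Y0 ⇒ Y0 + Y0 + Y0 ⇒ n + Y0 + Y0 ⇒ n + n + Y0 ⇒ n + n + n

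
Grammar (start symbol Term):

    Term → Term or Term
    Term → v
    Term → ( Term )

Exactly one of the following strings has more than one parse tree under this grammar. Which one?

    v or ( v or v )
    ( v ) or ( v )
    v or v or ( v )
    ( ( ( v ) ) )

v or ( v or v ): 1 tree
( v ) or ( v ): 1 tree
v or v or ( v ): 2 trees
( ( ( v ) ) ): 1 tree

v or v or ( v )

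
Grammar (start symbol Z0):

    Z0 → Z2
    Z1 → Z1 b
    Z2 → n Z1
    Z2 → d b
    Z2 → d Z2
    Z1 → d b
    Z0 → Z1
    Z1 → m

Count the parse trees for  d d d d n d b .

Parse trees for d d d d n d b:
  [Z0 [Z2 d [Z2 d [Z2 d [Z2 d [Z2 n [Z1 d b]]]]]]]

1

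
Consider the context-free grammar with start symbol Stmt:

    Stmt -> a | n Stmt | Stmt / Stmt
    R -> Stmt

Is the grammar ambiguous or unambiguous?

Witness: n a / a

Derivation 1: Stmt ⇒ n Stmt ⇒ n Stmt / Stmt ⇒ n a / Stmt ⇒ n a / a
Derivation 2: Stmt ⇒ Stmt / Stmt ⇒ n Stmt / Stmt ⇒ n a / Stmt ⇒ n a / a

Two distinct leftmost derivations for the same string.

Ambiguous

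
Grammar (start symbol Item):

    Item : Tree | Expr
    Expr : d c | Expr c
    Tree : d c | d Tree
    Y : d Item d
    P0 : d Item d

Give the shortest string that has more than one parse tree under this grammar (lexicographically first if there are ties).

d c

length 2: d c has 2 parse trees

Two derivations of d c:
  Item ⇒ Tree ⇒ d c
  Item ⇒ Expr ⇒ d c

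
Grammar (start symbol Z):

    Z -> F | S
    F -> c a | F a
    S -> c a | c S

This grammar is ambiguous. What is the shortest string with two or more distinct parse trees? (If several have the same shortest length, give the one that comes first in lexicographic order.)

c a

length 2: c a has 2 parse trees

Two derivations of c a:
  Z ⇒ F ⇒ c a
  Z ⇒ S ⇒ c a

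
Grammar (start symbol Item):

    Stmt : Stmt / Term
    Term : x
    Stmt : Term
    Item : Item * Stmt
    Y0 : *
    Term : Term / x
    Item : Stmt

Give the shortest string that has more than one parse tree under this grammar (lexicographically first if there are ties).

length 1: no string has ≥2 trees
length 3: x / x has 2 parse trees

Two derivations of x / x:
  Item ⇒ Stmt ⇒ Stmt / Term ⇒ Term / Term ⇒ x / Term ⇒ x / x
  Item ⇒ Stmt ⇒ Term ⇒ Term / x ⇒ x / x

x / x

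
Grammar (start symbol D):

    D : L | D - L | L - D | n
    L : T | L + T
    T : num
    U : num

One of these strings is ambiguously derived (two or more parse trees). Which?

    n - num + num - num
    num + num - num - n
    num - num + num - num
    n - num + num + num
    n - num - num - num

num - num + num - num

n - num + num - num: 1 tree
num + num - num - n: 1 tree
num - num + num - num: 4 trees
n - num + num + num: 1 tree
n - num - num - num: 1 tree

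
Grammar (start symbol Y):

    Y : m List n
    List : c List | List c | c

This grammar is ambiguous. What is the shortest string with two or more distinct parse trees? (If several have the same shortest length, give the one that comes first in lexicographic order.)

length 3: no string has ≥2 trees
length 4: m c c n has 2 parse trees

Two derivations of m c c n:
  Y ⇒ m List n ⇒ m c List n ⇒ m c c n
  Y ⇒ m List n ⇒ m List c n ⇒ m c c n

m c c n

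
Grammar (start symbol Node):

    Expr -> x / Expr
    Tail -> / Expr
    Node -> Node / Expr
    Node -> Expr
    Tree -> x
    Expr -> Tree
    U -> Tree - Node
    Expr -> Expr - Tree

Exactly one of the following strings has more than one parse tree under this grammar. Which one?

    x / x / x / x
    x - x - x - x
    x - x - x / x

x / x / x / x: 8 trees
x - x - x - x: 1 tree
x - x - x / x: 1 tree

x / x / x / x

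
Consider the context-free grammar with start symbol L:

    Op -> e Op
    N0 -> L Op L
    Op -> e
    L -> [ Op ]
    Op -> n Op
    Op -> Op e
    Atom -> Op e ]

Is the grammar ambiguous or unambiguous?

Witness: [ e e ]

Derivation 1: L ⇒ [ Op ] ⇒ [ e Op ] ⇒ [ e e ]
Derivation 2: L ⇒ [ Op ] ⇒ [ Op e ] ⇒ [ e e ]

Two distinct leftmost derivations for the same string.

Ambiguous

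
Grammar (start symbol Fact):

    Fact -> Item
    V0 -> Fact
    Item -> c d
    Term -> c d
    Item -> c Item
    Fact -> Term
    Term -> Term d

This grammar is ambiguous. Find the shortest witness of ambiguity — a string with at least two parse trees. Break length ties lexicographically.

c d

length 2: c d has 2 parse trees

Two derivations of c d:
  Fact ⇒ Item ⇒ c d
  Fact ⇒ Term ⇒ c d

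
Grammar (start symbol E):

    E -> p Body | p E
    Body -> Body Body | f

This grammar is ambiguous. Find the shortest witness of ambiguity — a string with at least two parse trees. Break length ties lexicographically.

length 2: no string has ≥2 trees
length 3: no string has ≥2 trees
length 4: p f f f has 2 parse trees

Two derivations of p f f f:
  E ⇒ p Body ⇒ p Body Body ⇒ p Body Body Body ⇒ p f Body Body ⇒ p f f Body ⇒ p f f f
  E ⇒ p Body ⇒ p Body Body ⇒ p f Body ⇒ p f Body Body ⇒ p f f Body ⇒ p f f f

p f f f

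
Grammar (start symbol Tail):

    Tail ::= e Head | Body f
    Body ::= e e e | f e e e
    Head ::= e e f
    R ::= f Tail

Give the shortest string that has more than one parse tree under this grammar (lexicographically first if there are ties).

e e e f

length 4: e e e f has 2 parse trees

Two derivations of e e e f:
  Tail ⇒ e Head ⇒ e e e f
  Tail ⇒ Body f ⇒ e e e f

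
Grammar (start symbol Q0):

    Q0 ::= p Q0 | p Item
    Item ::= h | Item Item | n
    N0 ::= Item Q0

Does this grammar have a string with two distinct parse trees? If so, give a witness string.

Witness: p h h h

Derivation 1: Q0 ⇒ p Item ⇒ p Item Item ⇒ p h Item ⇒ p h Item Item ⇒ p h h Item ⇒ p h h h
Derivation 2: Q0 ⇒ p Item ⇒ p Item Item ⇒ p Item Item Item ⇒ p h Item Item ⇒ p h h Item ⇒ p h h h

Two distinct leftmost derivations for the same string.

Ambiguous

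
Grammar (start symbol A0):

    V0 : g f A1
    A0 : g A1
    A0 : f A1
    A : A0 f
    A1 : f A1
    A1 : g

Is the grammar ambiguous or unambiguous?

Unambiguous

(A, V0 are unreachable from A0, so their rules don't affect L(A0).) Restricted to the reachable nonterminals, every rule has the form A → t or A → t B, and no two rules for the same A share a first terminal. The grammar encodes a DFA — one run per string.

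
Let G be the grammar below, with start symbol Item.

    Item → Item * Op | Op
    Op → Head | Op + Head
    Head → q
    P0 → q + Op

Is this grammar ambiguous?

Unambiguous

(P0 is unreachable from Item, so its rules don't affect L(Item).) The grammar is stratified — Item handles '*' (left-recursive), Op handles '+', Head atoms. Each operator has a fixed associativity and precedence level, so every string has one parse.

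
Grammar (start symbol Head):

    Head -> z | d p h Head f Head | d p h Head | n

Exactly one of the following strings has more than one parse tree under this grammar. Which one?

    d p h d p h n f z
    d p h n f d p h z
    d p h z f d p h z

d p h d p h n f z

d p h d p h n f z: 2 trees
d p h n f d p h z: 1 tree
d p h z f d p h z: 1 tree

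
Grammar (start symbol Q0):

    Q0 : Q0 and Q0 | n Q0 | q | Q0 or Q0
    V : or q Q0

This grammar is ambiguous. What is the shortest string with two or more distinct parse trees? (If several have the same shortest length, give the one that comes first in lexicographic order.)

n q and q

length 1: no string has ≥2 trees
length 2: no string has ≥2 trees
length 3: no string has ≥2 trees
length 4: n q and q has 2 parse trees

Two derivations of n q and q:
  Q0 ⇒ Q0 and Q0 ⇒ n Q0 and Q0 ⇒ n q and Q0 ⇒ n q and q
  Q0 ⇒ n Q0 ⇒ n Q0 and Q0 ⇒ n q and Q0 ⇒ n q and q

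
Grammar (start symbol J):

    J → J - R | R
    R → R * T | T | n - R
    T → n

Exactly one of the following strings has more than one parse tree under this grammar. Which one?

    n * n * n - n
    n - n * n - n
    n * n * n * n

n * n * n - n: 1 tree
n - n * n - n: 3 trees
n * n * n * n: 1 tree

n - n * n - n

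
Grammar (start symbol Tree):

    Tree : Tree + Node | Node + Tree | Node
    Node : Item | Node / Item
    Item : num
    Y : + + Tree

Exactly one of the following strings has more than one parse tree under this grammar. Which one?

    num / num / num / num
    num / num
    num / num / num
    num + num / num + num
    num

num + num / num + num

num / num / num / num: 1 tree
num / num: 1 tree
num / num / num: 1 tree
num + num / num + num: 4 trees
num: 1 tree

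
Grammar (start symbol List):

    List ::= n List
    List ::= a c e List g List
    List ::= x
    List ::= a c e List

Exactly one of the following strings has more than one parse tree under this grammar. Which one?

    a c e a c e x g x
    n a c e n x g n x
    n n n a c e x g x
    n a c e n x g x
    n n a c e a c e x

a c e a c e x g x

a c e a c e x g x: 2 trees
n a c e n x g n x: 1 tree
n n n a c e x g x: 1 tree
n a c e n x g x: 1 tree
n n a c e a c e x: 1 tree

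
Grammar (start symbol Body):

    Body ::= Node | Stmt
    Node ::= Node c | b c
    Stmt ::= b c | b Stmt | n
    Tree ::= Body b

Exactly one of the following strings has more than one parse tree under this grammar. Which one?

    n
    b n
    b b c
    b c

n: 1 tree
b n: 1 tree
b b c: 1 tree
b c: 2 trees

b c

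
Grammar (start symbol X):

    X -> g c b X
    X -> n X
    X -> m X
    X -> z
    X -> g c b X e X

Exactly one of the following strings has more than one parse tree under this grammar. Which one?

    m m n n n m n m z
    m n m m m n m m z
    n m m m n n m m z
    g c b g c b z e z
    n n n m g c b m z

g c b g c b z e z

m m n n n m n m z: 1 tree
m n m m m n m m z: 1 tree
n m m m n n m m z: 1 tree
g c b g c b z e z: 2 trees
n n n m g c b m z: 1 tree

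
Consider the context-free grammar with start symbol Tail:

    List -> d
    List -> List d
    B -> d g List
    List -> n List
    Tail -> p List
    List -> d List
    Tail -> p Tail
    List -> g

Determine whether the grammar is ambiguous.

Ambiguous

Witness: p d d

Derivation 1: Tail ⇒ p List ⇒ p List d ⇒ p d d
Derivation 2: Tail ⇒ p List ⇒ p d List ⇒ p d d

Two distinct leftmost derivations for the same string.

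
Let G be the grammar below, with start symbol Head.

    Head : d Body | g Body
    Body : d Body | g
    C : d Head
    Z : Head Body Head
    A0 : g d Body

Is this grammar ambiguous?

Only Head, Body are reachable from Head; ignoring the rest: Each reachable nonterminal has at most one production per leading terminal, and all productions are right-linear; the derivation is determined token-by-token.

Unambiguous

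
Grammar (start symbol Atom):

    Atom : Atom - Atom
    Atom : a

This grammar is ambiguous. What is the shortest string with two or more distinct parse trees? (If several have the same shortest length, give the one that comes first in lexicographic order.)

a - a - a

length 1: no string has ≥2 trees
length 3: no string has ≥2 trees
length 5: a - a - a has 2 parse trees

Two derivations of a - a - a:
  Atom ⇒ Atom - Atom ⇒ Atom - Atom - Atom ⇒ a - Atom - Atom ⇒ a - a - Atom ⇒ a - a - a
  Atom ⇒ Atom - Atom ⇒ a - Atom ⇒ a - Atom - Atom ⇒ a - a - Atom ⇒ a - a - a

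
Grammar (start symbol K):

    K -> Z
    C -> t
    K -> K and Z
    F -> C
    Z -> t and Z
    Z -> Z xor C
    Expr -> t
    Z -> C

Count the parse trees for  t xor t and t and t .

Parse trees for t xor t and t and t:
  [K [K [Z [Z [C t]] xor [C t]]] and [Z t and [Z [C t]]]]
  [K [K [K [Z [Z [C t]] xor [C t]]] and [Z [C t]]] and [Z [C t]]]

2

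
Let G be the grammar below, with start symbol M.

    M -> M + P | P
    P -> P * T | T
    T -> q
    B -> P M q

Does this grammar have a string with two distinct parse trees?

(B is unreachable from M, so its rules don't affect L(M).) M → M + P | P  ;  P → P * T | T  — a left-associative chain with T at the bottom. Each string factors uniquely by precedence.

Unambiguous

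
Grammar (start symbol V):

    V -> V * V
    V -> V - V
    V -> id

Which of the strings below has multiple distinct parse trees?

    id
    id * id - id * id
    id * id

id: 1 tree
id * id - id * id: 5 trees
id * id: 1 tree

id * id - id * id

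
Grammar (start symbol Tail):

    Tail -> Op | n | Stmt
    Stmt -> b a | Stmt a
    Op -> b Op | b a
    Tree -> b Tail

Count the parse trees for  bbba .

1

Parse trees for bbba:
  [Tail [Op b [Op b [Op b a]]]]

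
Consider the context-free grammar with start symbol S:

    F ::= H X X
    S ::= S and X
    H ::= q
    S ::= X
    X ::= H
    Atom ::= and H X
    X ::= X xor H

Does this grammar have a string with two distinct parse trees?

Only S, X, H are reachable from S; ignoring the rest: S → S and X | X  ;  X → X xor H | H  — a left-associative chain with H at the bottom. Each string factors uniquely by precedence.

Unambiguous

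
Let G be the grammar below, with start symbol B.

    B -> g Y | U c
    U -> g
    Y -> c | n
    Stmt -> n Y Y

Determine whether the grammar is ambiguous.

Ambiguous

Witness: g c

Derivation 1: B ⇒ g Y ⇒ g c
Derivation 2: B ⇒ U c ⇒ g c

Two distinct leftmost derivations for the same string.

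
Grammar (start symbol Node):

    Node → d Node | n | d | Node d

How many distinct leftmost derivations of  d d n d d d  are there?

Parse trees for d d n d d d (showing first 6 of 10):
  [Node d [Node d [Node [Node [Node [Node n] d] d] d]]]
  [Node d [Node [Node d [Node [Node [Node n] d] d]] d]]
  [Node d [Node [Node [Node d [Node [Node n] d]] d] d]]
  [Node d [Node [Node [Node [Node d [Node n]] d] d] d]]
  [Node [Node d [Node d [Node [Node [Node n] d] d]]] d]
  [Node [Node d [Node [Node d [Node [Node n] d]] d]] d]

10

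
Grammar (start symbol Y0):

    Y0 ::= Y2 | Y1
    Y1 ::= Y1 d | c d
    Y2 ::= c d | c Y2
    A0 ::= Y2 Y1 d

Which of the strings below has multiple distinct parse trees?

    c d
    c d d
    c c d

c d: 2 trees
c d d: 1 tree
c c d: 1 tree

c d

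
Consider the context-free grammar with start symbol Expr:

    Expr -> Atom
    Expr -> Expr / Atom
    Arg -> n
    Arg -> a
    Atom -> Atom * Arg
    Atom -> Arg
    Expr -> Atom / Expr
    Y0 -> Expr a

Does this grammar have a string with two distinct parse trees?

Witness: a / a

Derivation 1: Expr ⇒ Expr / Atom ⇒ Atom / Atom ⇒ Arg / Atom ⇒ a / Atom ⇒ a / Arg ⇒ a / a
Derivation 2: Expr ⇒ Atom / Expr ⇒ Arg / Expr ⇒ a / Expr ⇒ a / Atom ⇒ a / Arg ⇒ a / a

Two distinct leftmost derivations for the same string.

Ambiguous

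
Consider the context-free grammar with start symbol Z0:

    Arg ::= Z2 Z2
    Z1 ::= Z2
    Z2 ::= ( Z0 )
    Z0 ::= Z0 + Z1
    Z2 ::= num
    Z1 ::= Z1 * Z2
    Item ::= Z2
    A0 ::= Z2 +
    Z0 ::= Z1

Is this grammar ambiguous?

(Arg, Item, A0 are unreachable from Z0, so their rules don't affect L(Z0).) This is a standard precedence ladder (Z0 over Z1 over Z2), with each level left-recursive on its own operator ('+' at Z0, '*' at Z1). That structure is LR(1), hence unambiguous.

Unambiguous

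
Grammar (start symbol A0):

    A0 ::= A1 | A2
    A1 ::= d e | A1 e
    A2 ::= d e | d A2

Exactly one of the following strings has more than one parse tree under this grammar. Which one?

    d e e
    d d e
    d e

d e

d e e: 1 tree
d d e: 1 tree
d e: 2 trees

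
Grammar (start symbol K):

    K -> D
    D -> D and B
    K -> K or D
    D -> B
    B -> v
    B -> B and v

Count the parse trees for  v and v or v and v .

4

Parse trees for v and v or v and v:
  [K [K [D [D [B v]] and [B v]]] or [D [D [B v]] and [B v]]]
  [K [K [D [D [B v]] and [B v]]] or [D [B [B v] and v]]]
  [K [K [D [B [B v] and v]]] or [D [D [B v]] and [B v]]]
  [K [K [D [B [B v] and v]]] or [D [B [B v] and v]]]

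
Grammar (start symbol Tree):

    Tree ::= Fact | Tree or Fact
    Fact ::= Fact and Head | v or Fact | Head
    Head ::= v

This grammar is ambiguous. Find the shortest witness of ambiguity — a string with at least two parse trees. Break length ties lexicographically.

v or v

length 1: no string has ≥2 trees
length 3: v or v has 2 parse trees

Two derivations of v or v:
  Tree ⇒ Fact ⇒ v or Fact ⇒ v or Head ⇒ v or v
  Tree ⇒ Tree or Fact ⇒ Fact or Fact ⇒ Head or Fact ⇒ v or Fact ⇒ v or Head ⇒ v or v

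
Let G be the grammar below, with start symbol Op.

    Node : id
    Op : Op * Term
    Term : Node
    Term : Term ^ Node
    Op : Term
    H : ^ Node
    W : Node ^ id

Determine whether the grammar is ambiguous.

Unambiguous

Only Op, Term, Node are reachable from Op; ignoring the rest: The grammar is stratified — Op handles '*' (left-recursive), Term handles '^', Node atoms. Each operator has a fixed associativity and precedence level, so every string has one parse.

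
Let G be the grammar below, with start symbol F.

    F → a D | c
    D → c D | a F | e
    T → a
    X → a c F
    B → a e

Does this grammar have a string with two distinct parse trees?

Only F, D are reachable from F; ignoring the rest: Each reachable nonterminal has at most one production per leading terminal, and all productions are right-linear; the derivation is determined token-by-token.

Unambiguous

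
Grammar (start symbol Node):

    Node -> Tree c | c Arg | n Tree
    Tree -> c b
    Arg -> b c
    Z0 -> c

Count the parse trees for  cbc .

Parse trees for cbc:
  [Node [Tree c b] c]
  [Node c [Arg b c]]

2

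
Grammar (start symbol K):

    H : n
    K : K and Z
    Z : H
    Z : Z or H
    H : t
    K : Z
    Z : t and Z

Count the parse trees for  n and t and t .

Parse trees for n and t and t:
  [K [K [Z [H n]]] and [Z t and [Z [H t]]]]
  [K [K [K [Z [H n]]] and [Z [H t]]] and [Z [H t]]]

2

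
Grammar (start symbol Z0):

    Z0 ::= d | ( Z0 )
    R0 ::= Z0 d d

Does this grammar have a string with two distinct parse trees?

Unambiguous

(R0 is unreachable from Z0, so its rules don't affect L(Z0).) L(Z0) is { openⁿ atom closeⁿ : n ≥ 0 }. The bracket depth fixes n, and the derivation is forced at every step.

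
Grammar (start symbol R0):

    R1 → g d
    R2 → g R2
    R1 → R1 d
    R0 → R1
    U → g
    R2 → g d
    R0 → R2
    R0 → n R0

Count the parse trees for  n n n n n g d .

Parse trees for n n n n n g d:
  [R0 n [R0 n [R0 n [R0 n [R0 n [R0 [R1 g d]]]]]]]
  [R0 n [R0 n [R0 n [R0 n [R0 n [R0 [R2 g d]]]]]]]

2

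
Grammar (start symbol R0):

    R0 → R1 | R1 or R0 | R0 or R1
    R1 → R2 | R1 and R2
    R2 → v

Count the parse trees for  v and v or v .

Parse trees for v and v or v:
  [R0 [R1 [R1 [R2 v]] and [R2 v]] or [R0 [R1 [R2 v]]]]
  [R0 [R0 [R1 [R1 [R2 v]] and [R2 v]]] or [R1 [R2 v]]]

2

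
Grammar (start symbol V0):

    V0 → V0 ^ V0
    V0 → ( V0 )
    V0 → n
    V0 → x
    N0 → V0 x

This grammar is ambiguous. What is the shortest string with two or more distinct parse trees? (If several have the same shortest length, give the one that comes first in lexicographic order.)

length 1: no string has ≥2 trees
length 3: no string has ≥2 trees
length 5: n ^ n ^ n has 2 parse trees

Two derivations of n ^ n ^ n:
  V0 ⇒ V0 ^ V0 ⇒ V0 ^ V0 ^ V0 ⇒ n ^ V0 ^ V0 ⇒ n ^ n ^ V0 ⇒ n ^ n ^ n
  V0 ⇒ V0 ^ V0 ⇒ n ^ V0 ⇒ n ^ V0 ^ V0 ⇒ n ^ n ^ V0 ⇒ n ^ n ^ n

n ^ n ^ n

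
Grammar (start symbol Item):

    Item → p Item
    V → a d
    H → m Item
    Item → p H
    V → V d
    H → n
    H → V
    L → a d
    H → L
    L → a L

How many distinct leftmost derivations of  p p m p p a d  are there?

2

Parse trees for p p m p p a d:
  [Item p [Item p [H m [Item p [Item p [H [V a d]]]]]]]
  [Item p [Item p [H m [Item p [Item p [H [L a d]]]]]]]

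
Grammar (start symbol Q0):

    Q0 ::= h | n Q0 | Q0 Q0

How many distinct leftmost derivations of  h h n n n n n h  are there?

Parse trees for h h n n n n n h:
  [Q0 [Q0 h] [Q0 [Q0 h] [Q0 n [Q0 n [Q0 n [Q0 n [Q0 n [Q0 h]]]]]]]]
  [Q0 [Q0 [Q0 h] [Q0 h]] [Q0 n [Q0 n [Q0 n [Q0 n [Q0 n [Q0 h]]]]]]]

2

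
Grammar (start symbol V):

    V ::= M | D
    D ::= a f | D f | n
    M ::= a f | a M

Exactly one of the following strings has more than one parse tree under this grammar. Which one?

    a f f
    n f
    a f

a f

a f f: 1 tree
n f: 1 tree
a f: 2 trees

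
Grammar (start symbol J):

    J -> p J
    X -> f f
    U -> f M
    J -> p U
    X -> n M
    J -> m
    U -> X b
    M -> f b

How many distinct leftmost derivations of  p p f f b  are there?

2

Parse trees for p p f f b:
  [J p [J p [U f [M f b]]]]
  [J p [J p [U [X f f] b]]]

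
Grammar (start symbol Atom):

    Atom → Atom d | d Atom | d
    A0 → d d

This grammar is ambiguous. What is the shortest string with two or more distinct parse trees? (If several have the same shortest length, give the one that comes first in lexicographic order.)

d d

length 1: no string has ≥2 trees
length 2: d d has 2 parse trees

Two derivations of d d:
  Atom ⇒ Atom d ⇒ d d
  Atom ⇒ d Atom ⇒ d d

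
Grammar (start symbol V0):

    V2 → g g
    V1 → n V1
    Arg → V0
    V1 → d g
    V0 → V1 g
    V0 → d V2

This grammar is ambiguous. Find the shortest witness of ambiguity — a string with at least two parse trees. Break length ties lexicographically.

length 3: d g g has 2 parse trees

Two derivations of d g g:
  V0 ⇒ V1 g ⇒ d g g
  V0 ⇒ d V2 ⇒ d g g

d g g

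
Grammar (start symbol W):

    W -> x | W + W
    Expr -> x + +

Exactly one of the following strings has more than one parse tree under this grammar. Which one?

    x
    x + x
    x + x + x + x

x + x + x + x

x: 1 tree
x + x: 1 tree
x + x + x + x: 5 trees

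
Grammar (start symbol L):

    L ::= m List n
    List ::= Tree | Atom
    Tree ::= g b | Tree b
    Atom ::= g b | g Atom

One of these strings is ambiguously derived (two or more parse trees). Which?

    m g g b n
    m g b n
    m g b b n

m g b n

m g g b n: 1 tree
m g b n: 2 trees
m g b b n: 1 tree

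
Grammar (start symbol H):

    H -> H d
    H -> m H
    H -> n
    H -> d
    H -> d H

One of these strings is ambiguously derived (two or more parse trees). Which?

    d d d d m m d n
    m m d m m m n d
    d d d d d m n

d d d d m m d n: 1 tree
m m d m m m n d: 7 trees
d d d d d m n: 1 tree

m m d m m m n d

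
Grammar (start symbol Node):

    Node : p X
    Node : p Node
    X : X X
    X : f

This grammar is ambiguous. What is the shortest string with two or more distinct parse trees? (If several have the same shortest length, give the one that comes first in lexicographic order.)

p f f f

length 2: no string has ≥2 trees
length 3: no string has ≥2 trees
length 4: p f f f has 2 parse trees

Two derivations of p f f f:
  Node ⇒ p X ⇒ p X X ⇒ p X X X ⇒ p f X X ⇒ p f f X ⇒ p f f f
  Node ⇒ p X ⇒ p X X ⇒ p f X ⇒ p f X X ⇒ p f f X ⇒ p f f f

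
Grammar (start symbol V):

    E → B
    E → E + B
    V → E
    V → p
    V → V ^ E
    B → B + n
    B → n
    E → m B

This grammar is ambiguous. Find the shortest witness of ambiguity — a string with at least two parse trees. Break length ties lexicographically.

length 1: no string has ≥2 trees
length 2: no string has ≥2 trees
length 3: n + n has 2 parse trees

Two derivations of n + n:
  V ⇒ E ⇒ B ⇒ B + n ⇒ n + n
  V ⇒ E ⇒ E + B ⇒ B + B ⇒ n + B ⇒ n + n

n + n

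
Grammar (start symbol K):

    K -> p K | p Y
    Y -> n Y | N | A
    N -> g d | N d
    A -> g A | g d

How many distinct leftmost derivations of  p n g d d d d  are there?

Parse trees for p n g d d d d:
  [K p [Y n [Y [N [N [N [N g d] d] d] d]]]]

1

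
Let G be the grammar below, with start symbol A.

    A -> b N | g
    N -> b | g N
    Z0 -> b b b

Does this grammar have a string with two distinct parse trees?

Unambiguous

Only A, N are reachable from A; ignoring the rest: Each reachable nonterminal has at most one production per leading terminal, and all productions are right-linear; the derivation is determined token-by-token.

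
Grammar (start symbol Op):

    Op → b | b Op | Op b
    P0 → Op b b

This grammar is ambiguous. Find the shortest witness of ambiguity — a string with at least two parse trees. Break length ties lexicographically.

length 1: no string has ≥2 trees
length 2: b b has 2 parse trees

Two derivations of b b:
  Op ⇒ b Op ⇒ b b
  Op ⇒ Op b ⇒ b b

b b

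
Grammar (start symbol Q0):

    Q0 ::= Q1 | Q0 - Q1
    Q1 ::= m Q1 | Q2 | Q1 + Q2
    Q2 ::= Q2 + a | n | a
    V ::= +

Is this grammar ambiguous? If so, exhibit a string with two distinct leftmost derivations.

Ambiguous

Witness: a + a

Derivation 1: Q0 ⇒ Q1 ⇒ Q2 ⇒ Q2 + a ⇒ a + a
Derivation 2: Q0 ⇒ Q1 ⇒ Q1 + Q2 ⇒ Q2 + Q2 ⇒ a + Q2 ⇒ a + a

Two distinct leftmost derivations for the same string.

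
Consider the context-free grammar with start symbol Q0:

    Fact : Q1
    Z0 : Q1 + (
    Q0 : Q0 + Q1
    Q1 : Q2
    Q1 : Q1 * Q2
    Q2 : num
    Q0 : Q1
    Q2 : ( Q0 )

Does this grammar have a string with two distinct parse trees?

Unambiguous

Only Q0, Q1, Q2 are reachable from Q0; ignoring the rest: This is a standard precedence ladder (Q0 over Q1 over Q2), with each level left-recursive on its own operator ('+' at Q0, '*' at Q1). That structure is LR(1), hence unambiguous.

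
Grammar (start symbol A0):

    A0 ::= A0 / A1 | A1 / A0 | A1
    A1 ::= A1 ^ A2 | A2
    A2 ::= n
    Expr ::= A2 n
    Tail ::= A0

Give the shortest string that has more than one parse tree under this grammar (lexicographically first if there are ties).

n / n

length 1: no string has ≥2 trees
length 3: n / n has 2 parse trees

Two derivations of n / n:
  A0 ⇒ A0 / A1 ⇒ A1 / A1 ⇒ A2 / A1 ⇒ n / A1 ⇒ n / A2 ⇒ n / n
  A0 ⇒ A1 / A0 ⇒ A2 / A0 ⇒ n / A0 ⇒ n / A1 ⇒ n / A2 ⇒ n / n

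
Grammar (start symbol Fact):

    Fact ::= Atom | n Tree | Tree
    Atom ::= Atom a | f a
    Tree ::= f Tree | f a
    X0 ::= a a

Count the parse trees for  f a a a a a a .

1

Parse trees for f a a a a a a:
  [Fact [Atom [Atom [Atom [Atom [Atom [Atom f a] a] a] a] a] a]]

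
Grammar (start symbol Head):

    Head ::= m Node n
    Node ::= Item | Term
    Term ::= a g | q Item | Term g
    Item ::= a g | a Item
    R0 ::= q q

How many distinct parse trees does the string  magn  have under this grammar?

Parse trees for magn:
  [Head m [Node [Item a g]] n]
  [Head m [Node [Term a g]] n]

2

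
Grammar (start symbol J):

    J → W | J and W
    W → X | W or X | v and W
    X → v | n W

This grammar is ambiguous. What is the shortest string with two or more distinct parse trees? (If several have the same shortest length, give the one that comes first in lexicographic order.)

v and v

length 1: no string has ≥2 trees
length 2: no string has ≥2 trees
length 3: v and v has 2 parse trees

Two derivations of v and v:
  J ⇒ W ⇒ v and W ⇒ v and X ⇒ v and v
  J ⇒ J and W ⇒ W and W ⇒ X and W ⇒ v and W ⇒ v and X ⇒ v and v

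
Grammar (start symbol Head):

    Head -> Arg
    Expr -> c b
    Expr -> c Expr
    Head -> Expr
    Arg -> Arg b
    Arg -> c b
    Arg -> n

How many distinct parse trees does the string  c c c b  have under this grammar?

1

Parse trees for c c c b:
  [Head [Expr c [Expr c [Expr c b]]]]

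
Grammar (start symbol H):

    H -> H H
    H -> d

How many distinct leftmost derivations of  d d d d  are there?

Parse trees for d d d d:
  [H [H d] [H [H d] [H [H d] [H d]]]]
  [H [H d] [H [H [H d] [H d]] [H d]]]
  [H [H [H d] [H d]] [H [H d] [H d]]]
  [H [H [H d] [H [H d] [H d]]] [H d]]
  [H [H [H [H d] [H d]] [H d]] [H d]]

5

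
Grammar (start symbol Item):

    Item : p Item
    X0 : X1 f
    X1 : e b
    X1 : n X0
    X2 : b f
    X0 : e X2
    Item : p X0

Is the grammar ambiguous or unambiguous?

Ambiguous

Witness: p e b f

Derivation 1: Item ⇒ p X0 ⇒ p X1 f ⇒ p e b f
Derivation 2: Item ⇒ p X0 ⇒ p e X2 ⇒ p e b f

Two distinct leftmost derivations for the same string.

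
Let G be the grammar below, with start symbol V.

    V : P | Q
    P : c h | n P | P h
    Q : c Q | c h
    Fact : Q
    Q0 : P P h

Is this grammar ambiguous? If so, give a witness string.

Witness: c h

Derivation 1: V ⇒ P ⇒ c h
Derivation 2: V ⇒ Q ⇒ c h

Two distinct leftmost derivations for the same string.

Ambiguous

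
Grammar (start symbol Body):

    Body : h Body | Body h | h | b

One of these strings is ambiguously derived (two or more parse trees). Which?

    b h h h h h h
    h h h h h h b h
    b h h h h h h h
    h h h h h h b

b h h h h h h: 1 tree
h h h h h h b h: 7 trees
b h h h h h h h: 1 tree
h h h h h h b: 1 tree

h h h h h h b h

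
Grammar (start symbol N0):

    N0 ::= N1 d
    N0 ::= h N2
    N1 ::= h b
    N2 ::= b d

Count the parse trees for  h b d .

Parse trees for h b d:
  [N0 [N1 h b] d]
  [N0 h [N2 b d]]

2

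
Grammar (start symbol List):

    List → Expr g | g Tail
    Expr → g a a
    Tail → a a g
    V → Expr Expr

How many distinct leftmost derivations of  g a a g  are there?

Parse trees for g a a g:
  [List [Expr g a a] g]
  [List g [Tail a a g]]

2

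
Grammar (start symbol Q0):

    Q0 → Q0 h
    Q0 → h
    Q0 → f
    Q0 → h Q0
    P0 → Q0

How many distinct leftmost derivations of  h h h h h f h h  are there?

Parse trees for h h h h h f h h (showing first 6 of 21):
  [Q0 [Q0 [Q0 h [Q0 h [Q0 h [Q0 h [Q0 h [Q0 f]]]]]] h] h]
  [Q0 [Q0 h [Q0 [Q0 h [Q0 h [Q0 h [Q0 h [Q0 f]]]]] h]] h]
  [Q0 [Q0 h [Q0 h [Q0 [Q0 h [Q0 h [Q0 h [Q0 f]]]] h]]] h]
  [Q0 [Q0 h [Q0 h [Q0 h [Q0 [Q0 h [Q0 h [Q0 f]]] h]]]] h]
  [Q0 [Q0 h [Q0 h [Q0 h [Q0 h [Q0 [Q0 h [Q0 f]] h]]]]] h]
  [Q0 [Q0 h [Q0 h [Q0 h [Q0 h [Q0 h [Q0 [Q0 f] h]]]]]] h]

21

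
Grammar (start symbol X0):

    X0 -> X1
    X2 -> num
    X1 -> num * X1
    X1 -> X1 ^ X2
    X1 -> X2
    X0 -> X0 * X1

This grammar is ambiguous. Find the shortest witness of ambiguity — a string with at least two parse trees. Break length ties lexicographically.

num * num

length 1: no string has ≥2 trees
length 3: num * num has 2 parse trees

Two derivations of num * num:
  X0 ⇒ X1 ⇒ num * X1 ⇒ num * X2 ⇒ num * num
  X0 ⇒ X0 * X1 ⇒ X1 * X1 ⇒ X2 * X1 ⇒ num * X1 ⇒ num * X2 ⇒ num * num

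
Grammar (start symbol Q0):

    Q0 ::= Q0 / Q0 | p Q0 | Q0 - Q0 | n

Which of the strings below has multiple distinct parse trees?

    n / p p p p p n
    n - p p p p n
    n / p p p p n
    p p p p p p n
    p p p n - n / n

n / p p p p p n: 1 tree
n - p p p p n: 1 tree
n / p p p p n: 1 tree
p p p p p p n: 1 tree
p p p n - n / n: 14 trees

p p p n - n / n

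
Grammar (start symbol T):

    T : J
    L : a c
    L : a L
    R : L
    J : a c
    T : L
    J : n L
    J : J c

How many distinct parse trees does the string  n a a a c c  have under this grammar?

Parse trees for n a a a c c:
  [T [J [J n [L a [L a [L a c]]]] c]]

1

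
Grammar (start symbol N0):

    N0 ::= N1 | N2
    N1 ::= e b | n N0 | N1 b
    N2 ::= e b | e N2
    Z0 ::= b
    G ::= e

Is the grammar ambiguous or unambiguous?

Witness: e b

Derivation 1: N0 ⇒ N1 ⇒ e b
Derivation 2: N0 ⇒ N2 ⇒ e b

Two distinct leftmost derivations for the same string.

Ambiguous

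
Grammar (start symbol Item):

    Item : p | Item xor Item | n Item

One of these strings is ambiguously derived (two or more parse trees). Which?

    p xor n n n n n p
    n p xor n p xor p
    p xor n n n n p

n p xor n p xor p

p xor n n n n n p: 1 tree
n p xor n p xor p: 7 trees
p xor n n n n p: 1 tree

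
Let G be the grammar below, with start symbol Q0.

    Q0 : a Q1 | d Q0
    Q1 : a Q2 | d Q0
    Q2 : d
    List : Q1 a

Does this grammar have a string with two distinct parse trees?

Unambiguous

(List is unreachable from Q0, so its rules don't affect L(Q0).) Each reachable nonterminal has at most one production per leading terminal, and all productions are right-linear; the derivation is determined token-by-token.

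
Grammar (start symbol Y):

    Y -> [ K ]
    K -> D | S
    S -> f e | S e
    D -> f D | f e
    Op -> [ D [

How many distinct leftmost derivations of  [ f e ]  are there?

Parse trees for [ f e ]:
  [Y [ [K [D f e]] ]]
  [Y [ [K [S f e]] ]]

2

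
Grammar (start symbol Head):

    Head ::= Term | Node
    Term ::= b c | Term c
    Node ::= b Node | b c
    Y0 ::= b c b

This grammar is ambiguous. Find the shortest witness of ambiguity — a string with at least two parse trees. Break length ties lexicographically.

length 2: b c has 2 parse trees

Two derivations of b c:
  Head ⇒ Term ⇒ b c
  Head ⇒ Node ⇒ b c

b c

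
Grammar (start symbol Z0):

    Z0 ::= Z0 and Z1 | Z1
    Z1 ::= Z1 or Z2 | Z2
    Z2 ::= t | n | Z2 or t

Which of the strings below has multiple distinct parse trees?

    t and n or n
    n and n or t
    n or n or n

t and n or n: 1 tree
n and n or t: 2 trees
n or n or n: 1 tree

n and n or t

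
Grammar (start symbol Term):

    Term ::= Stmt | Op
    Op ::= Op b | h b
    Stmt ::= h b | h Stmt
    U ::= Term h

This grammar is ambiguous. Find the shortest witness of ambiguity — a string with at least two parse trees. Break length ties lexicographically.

length 2: h b has 2 parse trees

Two derivations of h b:
  Term ⇒ Stmt ⇒ h b
  Term ⇒ Op ⇒ h b

h b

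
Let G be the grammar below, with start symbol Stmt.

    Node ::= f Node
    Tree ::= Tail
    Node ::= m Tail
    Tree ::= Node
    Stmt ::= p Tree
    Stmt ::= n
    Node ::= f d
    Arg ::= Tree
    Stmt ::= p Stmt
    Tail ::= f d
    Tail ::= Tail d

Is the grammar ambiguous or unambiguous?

Witness: p f d

Derivation 1: Stmt ⇒ p Tree ⇒ p Tail ⇒ p f d
Derivation 2: Stmt ⇒ p Tree ⇒ p Node ⇒ p f d

Two distinct leftmost derivations for the same string.

Ambiguous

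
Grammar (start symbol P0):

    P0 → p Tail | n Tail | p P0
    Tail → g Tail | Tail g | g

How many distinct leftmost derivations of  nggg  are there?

Parse trees for nggg:
  [P0 n [Tail g [Tail g [Tail g]]]]
  [P0 n [Tail g [Tail [Tail g] g]]]
  [P0 n [Tail [Tail g [Tail g]] g]]
  [P0 n [Tail [Tail [Tail g] g] g]]

4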